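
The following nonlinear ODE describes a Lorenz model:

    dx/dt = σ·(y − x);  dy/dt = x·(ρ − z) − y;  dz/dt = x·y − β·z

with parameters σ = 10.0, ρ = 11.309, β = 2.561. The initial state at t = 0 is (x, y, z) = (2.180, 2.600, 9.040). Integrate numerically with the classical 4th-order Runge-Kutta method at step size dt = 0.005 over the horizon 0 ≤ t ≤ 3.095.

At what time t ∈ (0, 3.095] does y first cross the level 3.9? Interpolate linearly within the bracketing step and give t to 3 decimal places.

t=0.000: state=(2.180, 2.600, 9.040)
step 1 (dt=0.005): k1=(4.200, 2.346, -17.483), k2=(4.154, 2.460, -17.331), k3=(4.158, 2.459, -17.332), k4=(4.115, 2.572, -17.180); state += dt/6·(k1+2k2+2k3+k4)
t=0.005: state=(2.201, 2.612, 8.953)
t=0.010: state=(2.221, 2.626, 8.868)
t=0.015: state=(2.241, 2.640, 8.785)
continuing one RK4 step at a time; state shown every 20 steps (Δt=0.1):
t=0.100: state=(2.589, 3.051, 7.589)
t=0.195: state=(3.140, 3.856, 6.781)
next step: t=0.200: state=(3.176, 3.909, 6.756) — y has crossed 3.9
linear interpolation between t=0.195 (3.85637) and t=0.200 (3.90865) → t≈0.199

t = 0.199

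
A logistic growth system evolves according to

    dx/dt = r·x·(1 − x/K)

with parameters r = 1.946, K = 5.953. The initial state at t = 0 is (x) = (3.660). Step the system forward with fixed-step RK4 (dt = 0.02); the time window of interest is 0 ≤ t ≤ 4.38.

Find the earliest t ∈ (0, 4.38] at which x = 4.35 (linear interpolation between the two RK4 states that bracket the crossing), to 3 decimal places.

t = 0.273

t=0.000: state=(3.660)
step 1 (dt=0.02): k1=(2.743), k2=(2.731), k3=(2.731), k4=(2.718); state += dt/6·(k1+2k2+2k3+k4)
t=0.020: state=(3.715)
t=0.040: state=(3.769)
t=0.060: state=(3.822)
continuing one RK4 step at a time; state shown every 10 steps (Δt=0.2):
t=0.200: state=(4.179)
t=0.260: state=(4.321)
next step: t=0.280: state=(4.367) — x has crossed 4.35
linear interpolation between t=0.260 (4.32086) and t=0.280 (4.36656) → t≈0.273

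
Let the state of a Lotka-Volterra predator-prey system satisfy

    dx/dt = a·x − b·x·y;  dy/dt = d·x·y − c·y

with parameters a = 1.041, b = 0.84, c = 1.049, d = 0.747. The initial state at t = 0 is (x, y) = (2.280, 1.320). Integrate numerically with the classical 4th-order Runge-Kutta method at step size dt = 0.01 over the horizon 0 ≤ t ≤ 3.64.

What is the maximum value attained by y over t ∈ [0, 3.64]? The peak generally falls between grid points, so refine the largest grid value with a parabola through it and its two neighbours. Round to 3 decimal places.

max y = 2.022

t=0.000: state=(2.280, 1.320)
step 1 (dt=0.01): k1=(-0.155, 0.863), k2=(-0.163, 0.866), k3=(-0.163, 0.866), k4=(-0.171, 0.868); state += dt/6·(k1+2k2+2k3+k4)
t=0.010: state=(2.278, 1.329)
t=0.020: state=(2.277, 1.337)
t=0.030: state=(2.275, 1.346)
continuing one RK4 step at a time; state shown every 20 steps (Δt=0.2):
t=0.200: state=(2.216, 1.499)
t=0.400: state=(2.090, 1.677)
t=0.600: state=(1.915, 1.835)
t=0.800: state=(1.715, 1.951)
t=1.000: state=(1.512, 2.013)
t=1.200: state=(1.327, 2.017)
t=1.400: state=(1.168, 1.969)
t=1.600: state=(1.040, 1.882)
t=1.800: state=(0.942, 1.769)
t=2.000: state=(0.871, 1.642)
t=2.200: state=(0.823, 1.510)
t=2.400: state=(0.795, 1.382)
t=2.600: state=(0.785, 1.260)
t=2.800: state=(0.789, 1.149)
t=3.000: state=(0.808, 1.049)
t=3.200: state=(0.841, 0.962)
t=3.400: state=(0.886, 0.887)
t=3.600: state=(0.946, 0.825)
t=3.640: state=(0.959, 0.814)
largest grid value and its neighbours: y(1.100)=2.02195, y(1.110)=2.02207, y(1.120)=2.02204
parabola through these three points peaks at t≈1.113 with y≈2.02207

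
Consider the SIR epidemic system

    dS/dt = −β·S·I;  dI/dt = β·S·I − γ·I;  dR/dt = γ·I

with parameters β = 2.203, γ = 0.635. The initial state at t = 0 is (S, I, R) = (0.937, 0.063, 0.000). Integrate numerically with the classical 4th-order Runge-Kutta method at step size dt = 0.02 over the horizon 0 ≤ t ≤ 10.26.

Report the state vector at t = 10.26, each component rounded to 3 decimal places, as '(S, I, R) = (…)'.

(S, I, R) = (0.034, 0.008, 0.958)

t=0.000: state=(0.937, 0.063, 0.000)
step 1 (dt=0.02): k1=(-0.130, 0.090, 0.040), k2=(-0.132, 0.091, 0.041), k3=(-0.132, 0.091, 0.041), k4=(-0.133, 0.092, 0.041); state += dt/6·(k1+2k2+2k3+k4)
t=0.020: state=(0.934, 0.065, 0.001)
t=0.040: state=(0.932, 0.067, 0.002)
t=0.060: state=(0.929, 0.069, 0.003)
continuing one RK4 step at a time; state shown every 25 steps (Δt=0.5):
t=0.500: state=(0.848, 0.123, 0.029)
t=1.000: state=(0.707, 0.212, 0.081)
t=1.500: state=(0.531, 0.306, 0.164)
t=2.000: state=(0.365, 0.363, 0.271)
t=2.500: state=(0.243, 0.368, 0.389)
t=3.000: state=(0.165, 0.334, 0.501)
t=3.500: state=(0.117, 0.284, 0.599)
t=4.000: state=(0.088, 0.231, 0.681)
t=4.500: state=(0.070, 0.183, 0.746)
t=5.000: state=(0.059, 0.143, 0.798)
t=5.500: state=(0.051, 0.111, 0.838)
t=6.000: state=(0.046, 0.085, 0.869)
t=6.500: state=(0.042, 0.065, 0.893)
t=7.000: state=(0.040, 0.049, 0.911)
t=7.500: state=(0.038, 0.038, 0.925)
t=8.000: state=(0.037, 0.028, 0.935)
t=8.500: state=(0.036, 0.022, 0.943)
t=9.000: state=(0.035, 0.016, 0.949)
t=9.500: state=(0.034, 0.012, 0.953)
t=10.000: state=(0.034, 0.009, 0.957)
t=10.260: state=(0.034, 0.008, 0.958)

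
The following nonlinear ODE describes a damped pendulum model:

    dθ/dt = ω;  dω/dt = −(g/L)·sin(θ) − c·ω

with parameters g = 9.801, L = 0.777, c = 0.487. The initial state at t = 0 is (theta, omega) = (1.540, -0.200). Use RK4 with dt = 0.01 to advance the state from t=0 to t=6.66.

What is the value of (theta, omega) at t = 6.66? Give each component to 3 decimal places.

t=0.000: state=(1.540, -0.200)
step 1 (dt=0.01): k1=(-0.200, -12.511), k2=(-0.263, -12.480), k3=(-0.262, -12.480), k4=(-0.325, -12.449); state += dt/6·(k1+2k2+2k3+k4)
t=0.010: state=(1.537, -0.325)
t=0.020: state=(1.534, -0.449)
t=0.030: state=(1.528, -0.573)
continuing one RK4 step at a time; state shown every 25 steps (Δt=0.25):
t=0.250: state=(1.118, -3.072)
t=0.500: state=(0.126, -4.422)
t=0.750: state=(-0.831, -2.810)
t=1.000: state=(-1.174, 0.100)
t=1.250: state=(-0.813, 2.639)
t=1.500: state=(0.005, 3.496)
t=1.750: state=(0.725, 1.949)
t=2.000: state=(0.903, -0.537)
t=2.250: state=(0.503, -2.464)
t=2.500: state=(-0.179, -2.641)
t=2.750: state=(-0.663, -1.032)
t=3.000: state=(-0.661, 1.010)
t=3.250: state=(-0.229, 2.216)
t=3.500: state=(0.308, 1.803)
t=3.750: state=(0.575, 0.237)
t=4.000: state=(0.430, -1.299)
t=4.250: state=(0.012, -1.815)
t=4.500: state=(-0.366, -1.029)
t=4.750: state=(-0.452, 0.350)
t=5.000: state=(-0.224, 1.344)
t=5.250: state=(0.132, 1.312)
t=5.500: state=(0.356, 0.384)
t=5.750: state=(0.311, -0.695)
t=6.000: state=(0.059, -1.182)
t=6.250: state=(-0.205, -0.799)
t=6.500: state=(-0.298, 0.088)
t=6.660: state=(-0.240, 0.609)

(theta, omega) = (-0.240, 0.609)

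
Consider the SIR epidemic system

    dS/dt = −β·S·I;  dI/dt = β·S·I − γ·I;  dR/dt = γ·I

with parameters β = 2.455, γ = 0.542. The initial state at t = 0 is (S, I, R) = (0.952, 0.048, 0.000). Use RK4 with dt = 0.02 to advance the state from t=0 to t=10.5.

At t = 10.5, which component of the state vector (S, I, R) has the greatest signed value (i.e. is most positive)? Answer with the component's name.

t=0.000: state=(0.952, 0.048, 0.000)
step 1 (dt=0.02): k1=(-0.112, 0.086, 0.026), k2=(-0.114, 0.088, 0.026), k3=(-0.114, 0.088, 0.026), k4=(-0.116, 0.089, 0.027); state += dt/6·(k1+2k2+2k3+k4)
t=0.020: state=(0.950, 0.050, 0.001)
t=0.040: state=(0.947, 0.052, 0.001)
t=0.060: state=(0.945, 0.053, 0.002)
continuing one RK4 step at a time; state shown every 25 steps (Δt=0.5):
t=0.500: state=(0.867, 0.113, 0.021)
t=1.000: state=(0.707, 0.227, 0.066)
t=1.500: state=(0.492, 0.362, 0.146)
t=2.000: state=(0.297, 0.446, 0.257)
t=2.500: state=(0.170, 0.450, 0.380)
t=3.000: state=(0.100, 0.403, 0.496)
t=3.500: state=(0.064, 0.339, 0.597)
t=4.000: state=(0.044, 0.276, 0.680)
t=4.500: state=(0.032, 0.220, 0.747)
t=5.000: state=(0.025, 0.174, 0.801)
t=5.500: state=(0.021, 0.137, 0.843)
t=6.000: state=(0.018, 0.107, 0.875)
t=6.500: state=(0.016, 0.083, 0.901)
t=7.000: state=(0.015, 0.065, 0.921)
t=7.500: state=(0.014, 0.050, 0.936)
t=8.000: state=(0.013, 0.039, 0.948)
t=8.500: state=(0.012, 0.030, 0.957)
t=9.000: state=(0.012, 0.023, 0.965)
t=9.500: state=(0.012, 0.018, 0.970)
t=10.000: state=(0.012, 0.014, 0.975)
t=10.500: state=(0.011, 0.011, 0.978)
compare at T: S=0.011, I=0.011, R=0.978

largest component: R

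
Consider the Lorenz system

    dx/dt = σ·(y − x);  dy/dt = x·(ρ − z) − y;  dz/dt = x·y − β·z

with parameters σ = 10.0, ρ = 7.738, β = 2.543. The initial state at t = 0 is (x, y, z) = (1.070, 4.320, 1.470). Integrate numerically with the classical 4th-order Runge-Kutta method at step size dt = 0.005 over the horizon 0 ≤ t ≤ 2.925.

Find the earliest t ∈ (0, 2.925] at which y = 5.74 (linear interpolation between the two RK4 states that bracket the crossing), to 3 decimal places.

t=0.000: state=(1.070, 4.320, 1.470)
step 1 (dt=0.005): k1=(32.500, 2.387, 0.884), k2=(31.747, 2.888, 1.236), k3=(31.779, 2.873, 1.227), k4=(31.055, 3.361, 1.573); state += dt/6·(k1+2k2+2k3+k4)
t=0.005: state=(1.229, 4.334, 1.476)
t=0.010: state=(1.381, 4.354, 1.486)
t=0.015: state=(1.526, 4.377, 1.498)
continuing one RK4 step at a time; state shown every 20 steps (Δt=0.1):
t=0.100: state=(3.411, 5.254, 2.155)
t=0.130: state=(3.947, 5.683, 2.580)
next step: t=0.135: state=(4.033, 5.757, 2.660) — y has crossed 5.74
linear interpolation between t=0.130 (5.68328) and t=0.135 (5.75679) → t≈0.134

t = 0.134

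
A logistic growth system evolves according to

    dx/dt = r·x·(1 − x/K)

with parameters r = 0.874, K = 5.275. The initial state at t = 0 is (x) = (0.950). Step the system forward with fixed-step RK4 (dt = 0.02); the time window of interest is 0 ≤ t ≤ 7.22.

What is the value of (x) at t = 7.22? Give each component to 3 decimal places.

t=0.000: state=(0.950)
step 1 (dt=0.02): k1=(0.681), k2=(0.685), k3=(0.685), k4=(0.688); state += dt/6·(k1+2k2+2k3+k4)
t=0.020: state=(0.964)
t=0.040: state=(0.978)
t=0.060: state=(0.992)
continuing one RK4 step at a time; state shown every 25 steps (Δt=0.5):
t=0.500: state=(1.339)
t=1.000: state=(1.819)
t=1.500: state=(2.368)
t=2.000: state=(2.942)
t=2.500: state=(3.489)
t=3.000: state=(3.964)
t=3.500: state=(4.346)
t=4.000: state=(4.635)
t=4.500: state=(4.843)
t=5.000: state=(4.988)
t=5.500: state=(5.086)
t=6.000: state=(5.151)
t=6.500: state=(5.194)
t=7.000: state=(5.223)
t=7.220: state=(5.232)

(x) = (5.232)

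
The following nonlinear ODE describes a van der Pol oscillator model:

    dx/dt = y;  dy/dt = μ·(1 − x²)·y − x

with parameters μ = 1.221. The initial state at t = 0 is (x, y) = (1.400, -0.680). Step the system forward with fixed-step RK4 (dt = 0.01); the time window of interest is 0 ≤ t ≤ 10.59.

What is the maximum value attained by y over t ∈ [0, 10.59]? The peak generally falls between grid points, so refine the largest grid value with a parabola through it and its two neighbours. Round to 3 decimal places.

max y = 2.911

t=0.000: state=(1.400, -0.680)
step 1 (dt=0.01): k1=(-0.680, -0.603), k2=(-0.683, -0.604), k3=(-0.683, -0.604), k4=(-0.686, -0.605); state += dt/6·(k1+2k2+2k3+k4)
t=0.010: state=(1.393, -0.686)
t=0.020: state=(1.386, -0.692)
t=0.030: state=(1.379, -0.698)
continuing one RK4 step at a time; state shown every 50 steps (Δt=0.5):
t=0.500: state=(0.974, -1.061)
t=1.000: state=(0.267, -1.883)
t=1.500: state=(-0.978, -2.859)
t=2.000: state=(-1.935, -0.681)
t=2.500: state=(-1.947, 0.348)
t=3.000: state=(-1.707, 0.580)
t=3.500: state=(-1.369, 0.786)
t=4.000: state=(-0.889, 1.187)
t=4.500: state=(-0.089, 2.142)
t=5.000: state=(1.244, 2.712)
t=5.500: state=(1.992, 0.330)
t=6.000: state=(1.919, -0.411)
t=6.500: state=(1.660, -0.610)
t=7.000: state=(1.304, -0.832)
t=7.500: state=(0.789, -1.291)
t=8.000: state=(-0.092, -2.364)
t=8.500: state=(-1.451, -2.397)
t=9.000: state=(-2.009, -0.106)
t=9.500: state=(-1.884, 0.453)
t=10.000: state=(-1.609, 0.639)
t=10.500: state=(-1.235, 0.883)
t=10.590: state=(-1.153, 0.947)
largest grid value and its neighbours: y(4.860)=2.91003, y(4.870)=2.91068, y(4.880)=2.90924
parabola through these three points peaks at t≈4.868 with y≈2.91072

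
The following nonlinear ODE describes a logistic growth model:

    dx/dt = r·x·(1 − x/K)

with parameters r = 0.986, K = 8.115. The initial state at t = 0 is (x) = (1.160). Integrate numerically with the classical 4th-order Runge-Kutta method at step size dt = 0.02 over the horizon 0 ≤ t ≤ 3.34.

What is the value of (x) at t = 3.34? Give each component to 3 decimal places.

(x) = (6.637)

t=0.000: state=(1.160)
step 1 (dt=0.02): k1=(0.980), k2=(0.987), k3=(0.987), k4=(0.994); state += dt/6·(k1+2k2+2k3+k4)
t=0.020: state=(1.180)
t=0.040: state=(1.200)
t=0.060: state=(1.220)
continuing one RK4 step at a time; state shown every 10 steps (Δt=0.2):
t=0.200: state=(1.370)
t=0.400: state=(1.610)
t=0.600: state=(1.879)
t=0.800: state=(2.179)
t=1.000: state=(2.507)
t=1.200: state=(2.861)
t=1.400: state=(3.236)
t=1.600: state=(3.626)
t=1.800: state=(4.025)
t=2.000: state=(4.424)
t=2.200: state=(4.816)
t=2.400: state=(5.194)
t=2.600: state=(5.551)
t=2.800: state=(5.884)
t=3.000: state=(6.188)
t=3.200: state=(6.463)
t=3.340: state=(6.637)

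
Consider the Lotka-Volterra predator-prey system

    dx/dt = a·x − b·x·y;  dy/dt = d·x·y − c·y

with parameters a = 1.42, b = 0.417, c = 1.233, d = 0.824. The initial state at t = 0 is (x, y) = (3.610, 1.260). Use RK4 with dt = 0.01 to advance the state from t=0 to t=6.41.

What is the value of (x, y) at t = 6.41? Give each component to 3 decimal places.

(x, y) = (2.609, 8.956)

t=0.000: state=(3.610, 1.260)
step 1 (dt=0.01): k1=(3.229, 2.194), k2=(3.227, 2.230), k3=(3.227, 2.231), k4=(3.224, 2.267); state += dt/6·(k1+2k2+2k3+k4)
t=0.010: state=(3.642, 1.282)
t=0.020: state=(3.674, 1.305)
t=0.030: state=(3.707, 1.329)
continuing one RK4 step at a time; state shown every 25 steps (Δt=0.25):
t=0.250: state=(4.345, 2.108)
t=0.500: state=(4.572, 3.938)
t=0.750: state=(3.723, 6.935)
t=1.000: state=(2.230, 9.409)
t=1.250: state=(1.154, 9.686)
t=1.500: state=(0.633, 8.494)
t=1.750: state=(0.404, 6.923)
t=2.000: state=(0.303, 5.463)
t=2.250: state=(0.261, 4.251)
t=2.500: state=(0.252, 3.291)
t=2.750: state=(0.265, 2.549)
t=3.000: state=(0.299, 1.985)
t=3.250: state=(0.355, 1.559)
t=3.500: state=(0.438, 1.242)
t=3.750: state=(0.556, 1.010)
t=4.000: state=(0.720, 0.846)
t=4.250: state=(0.946, 0.737)
t=4.500: state=(1.253, 0.678)
t=4.750: state=(1.667, 0.671)
t=5.000: state=(2.211, 0.734)
t=5.250: state=(2.898, 0.910)
t=5.500: state=(3.690, 1.317)
t=5.750: state=(4.401, 2.237)
t=6.000: state=(4.541, 4.194)
t=6.250: state=(3.583, 7.249)
t=6.410: state=(2.609, 8.956)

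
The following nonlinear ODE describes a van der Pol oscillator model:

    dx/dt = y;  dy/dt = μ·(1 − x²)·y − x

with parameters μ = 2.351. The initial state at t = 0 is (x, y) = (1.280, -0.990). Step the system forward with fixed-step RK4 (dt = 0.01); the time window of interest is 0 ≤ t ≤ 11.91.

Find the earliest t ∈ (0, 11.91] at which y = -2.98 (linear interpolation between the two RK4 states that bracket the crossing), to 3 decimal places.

t=0.000: state=(1.280, -0.990)
step 1 (dt=0.01): k1=(-0.990, 0.206), k2=(-0.989, 0.180), k3=(-0.989, 0.180), k4=(-0.988, 0.154); state += dt/6·(k1+2k2+2k3+k4)
t=0.010: state=(1.270, -0.988)
t=0.020: state=(1.260, -0.987)
t=0.030: state=(1.250, -0.986)
continuing one RK4 step at a time; state shown every 50 steps (Δt=0.5):
t=0.500: state=(0.716, -1.469)
t=0.830: state=(0.034, -2.922)
next step: t=0.840: state=(0.004, -2.992) — y has crossed -2.98
linear interpolation between t=0.830 (-2.92249) and t=0.840 (-2.99217) → t≈0.838

t = 0.838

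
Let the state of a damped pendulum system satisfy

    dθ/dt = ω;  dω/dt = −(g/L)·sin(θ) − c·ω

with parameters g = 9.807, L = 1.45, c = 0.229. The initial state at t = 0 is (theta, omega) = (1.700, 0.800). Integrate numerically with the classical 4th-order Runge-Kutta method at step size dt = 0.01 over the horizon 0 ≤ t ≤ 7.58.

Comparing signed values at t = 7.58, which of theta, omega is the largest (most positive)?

t=0.000: state=(1.700, 0.800)
step 1 (dt=0.01): k1=(0.800, -6.890), k2=(0.766, -6.879), k3=(0.766, -6.879), k4=(0.731, -6.868); state += dt/6·(k1+2k2+2k3+k4)
t=0.010: state=(1.708, 0.731)
t=0.020: state=(1.715, 0.663)
t=0.030: state=(1.721, 0.594)
continuing one RK4 step at a time; state shown every 25 steps (Δt=0.25):
t=0.250: state=(1.690, -0.867)
t=0.500: state=(1.272, -2.447)
t=0.750: state=(0.502, -3.574)
t=1.000: state=(-0.406, -3.439)
t=1.250: state=(-1.115, -2.102)
t=1.500: state=(-1.429, -0.405)
t=1.750: state=(-1.322, 1.239)
t=2.000: state=(-0.830, 2.622)
t=2.250: state=(-0.079, 3.193)
t=2.500: state=(0.660, 2.528)
t=2.750: state=(1.120, 1.089)
t=3.000: state=(1.193, -0.497)
t=3.250: state=(0.886, -1.903)
t=3.500: state=(0.291, -2.715)
t=3.750: state=(-0.382, -2.478)
t=4.000: state=(-0.873, -1.351)
t=4.250: state=(-1.032, 0.090)
t=4.500: state=(-0.836, 1.430)
t=4.750: state=(-0.357, 2.286)
t=5.000: state=(0.231, 2.254)
t=5.250: state=(0.698, 1.369)
t=5.500: state=(0.884, 0.095)
t=5.750: state=(0.749, -1.135)
t=6.000: state=(0.351, -1.946)
t=6.250: state=(-0.159, -1.991)
t=6.500: state=(-0.579, -1.266)
t=6.750: state=(-0.759, -0.146)
t=7.000: state=(-0.654, 0.956)
t=7.250: state=(-0.313, 1.682)
t=7.500: state=(0.130, 1.735)
t=7.580: state=(0.264, 1.598)
compare at T: theta=0.264, omega=1.598

largest component: omega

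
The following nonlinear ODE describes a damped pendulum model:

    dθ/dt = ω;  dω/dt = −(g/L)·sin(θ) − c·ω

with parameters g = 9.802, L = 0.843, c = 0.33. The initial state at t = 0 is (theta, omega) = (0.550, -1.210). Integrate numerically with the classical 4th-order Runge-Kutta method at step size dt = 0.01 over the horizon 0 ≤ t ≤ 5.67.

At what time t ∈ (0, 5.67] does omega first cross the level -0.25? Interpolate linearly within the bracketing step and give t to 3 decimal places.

t = 0.722

t=0.000: state=(0.550, -1.210)
step 1 (dt=0.01): k1=(-1.210, -5.678), k2=(-1.238, -5.609), k3=(-1.238, -5.608), k4=(-1.266, -5.537); state += dt/6·(k1+2k2+2k3+k4)
t=0.010: state=(0.538, -1.266)
t=0.020: state=(0.525, -1.321)
t=0.030: state=(0.511, -1.374)
continuing one RK4 step at a time; state shown every 20 steps (Δt=0.2):
t=0.200: state=(0.217, -1.994)
t=0.400: state=(-0.187, -1.891)
t=0.600: state=(-0.486, -0.994)
t=0.720: state=(-0.562, -0.263)
next step: t=0.730: state=(-0.564, -0.200) — omega has crossed -0.25
linear interpolation between t=0.720 (-0.26255) and t=0.730 (-0.19973) → t≈0.722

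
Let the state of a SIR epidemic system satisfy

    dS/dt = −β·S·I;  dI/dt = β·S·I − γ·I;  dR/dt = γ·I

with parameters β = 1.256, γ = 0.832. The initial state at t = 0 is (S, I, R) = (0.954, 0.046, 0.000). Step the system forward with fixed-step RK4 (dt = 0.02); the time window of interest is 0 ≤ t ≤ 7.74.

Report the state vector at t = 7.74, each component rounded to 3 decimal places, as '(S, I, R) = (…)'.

t=0.000: state=(0.954, 0.046, 0.000)
step 1 (dt=0.02): k1=(-0.055, 0.017, 0.038), k2=(-0.055, 0.017, 0.038), k3=(-0.055, 0.017, 0.038), k4=(-0.055, 0.017, 0.039); state += dt/6·(k1+2k2+2k3+k4)
t=0.020: state=(0.953, 0.046, 0.001)
t=0.040: state=(0.952, 0.047, 0.002)
t=0.060: state=(0.951, 0.047, 0.002)
continuing one RK4 step at a time; state shown every 25 steps (Δt=0.5):
t=0.500: state=(0.924, 0.055, 0.021)
t=1.000: state=(0.891, 0.064, 0.046)
t=1.500: state=(0.853, 0.073, 0.074)
t=2.000: state=(0.813, 0.081, 0.106)
t=2.500: state=(0.771, 0.088, 0.141)
t=3.000: state=(0.728, 0.093, 0.179)
t=3.500: state=(0.686, 0.096, 0.218)
t=4.000: state=(0.646, 0.096, 0.258)
t=4.500: state=(0.609, 0.094, 0.298)
t=5.000: state=(0.575, 0.090, 0.336)
t=5.500: state=(0.544, 0.084, 0.372)
t=6.000: state=(0.517, 0.077, 0.406)
t=6.500: state=(0.494, 0.070, 0.436)
t=7.000: state=(0.474, 0.063, 0.464)
t=7.500: state=(0.457, 0.055, 0.488)
t=7.740: state=(0.449, 0.052, 0.499)

(S, I, R) = (0.449, 0.052, 0.499)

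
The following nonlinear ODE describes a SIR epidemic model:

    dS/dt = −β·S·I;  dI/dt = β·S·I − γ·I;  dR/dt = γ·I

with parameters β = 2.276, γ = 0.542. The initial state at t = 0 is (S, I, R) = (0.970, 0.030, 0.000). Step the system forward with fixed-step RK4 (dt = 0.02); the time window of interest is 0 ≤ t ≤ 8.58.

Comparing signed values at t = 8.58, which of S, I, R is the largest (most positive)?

largest component: R

t=0.000: state=(0.970, 0.030, 0.000)
step 1 (dt=0.02): k1=(-0.066, 0.050, 0.016), k2=(-0.067, 0.051, 0.017), k3=(-0.067, 0.051, 0.017), k4=(-0.068, 0.052, 0.017); state += dt/6·(k1+2k2+2k3+k4)
t=0.020: state=(0.969, 0.031, 0.000)
t=0.040: state=(0.967, 0.032, 0.001)
t=0.060: state=(0.966, 0.033, 0.001)
continuing one RK4 step at a time; state shown every 25 steps (Δt=0.5):
t=0.500: state=(0.920, 0.067, 0.013)
t=1.000: state=(0.821, 0.139, 0.040)
t=1.500: state=(0.661, 0.248, 0.091)
t=2.000: state=(0.467, 0.359, 0.174)
t=2.500: state=(0.298, 0.421, 0.281)
t=3.000: state=(0.183, 0.420, 0.397)
t=3.500: state=(0.116, 0.378, 0.505)
t=4.000: state=(0.078, 0.322, 0.600)
t=4.500: state=(0.056, 0.264, 0.680)
t=5.000: state=(0.043, 0.213, 0.744)
t=5.500: state=(0.034, 0.170, 0.796)
t=6.000: state=(0.029, 0.134, 0.837)
t=6.500: state=(0.025, 0.106, 0.869)
t=7.000: state=(0.023, 0.083, 0.895)
t=7.500: state=(0.021, 0.065, 0.915)
t=8.000: state=(0.020, 0.050, 0.930)
t=8.500: state=(0.019, 0.039, 0.942)
t=8.580: state=(0.018, 0.038, 0.944)
compare at T: S=0.018, I=0.038, R=0.944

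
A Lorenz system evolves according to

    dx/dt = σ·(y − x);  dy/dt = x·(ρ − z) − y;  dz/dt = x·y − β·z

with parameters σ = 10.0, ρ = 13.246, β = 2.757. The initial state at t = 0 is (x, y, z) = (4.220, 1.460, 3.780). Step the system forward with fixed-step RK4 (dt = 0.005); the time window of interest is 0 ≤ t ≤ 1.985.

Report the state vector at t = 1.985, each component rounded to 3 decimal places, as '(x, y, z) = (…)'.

(x, y, z) = (4.388, 5.483, 8.404)

t=0.000: state=(4.220, 1.460, 3.780)
step 1 (dt=0.005): k1=(-27.600, 38.487, -4.260), k2=(-25.948, 37.781, -3.932), k3=(-26.007, 37.819, -3.935), k4=(-24.409, 37.147, -3.622); state += dt/6·(k1+2k2+2k3+k4)
t=0.005: state=(4.090, 1.649, 3.760)
t=0.010: state=(3.976, 1.832, 3.744)
t=0.015: state=(3.875, 2.009, 3.730)
continuing one RK4 step at a time; state shown every 20 steps (Δt=0.1):
t=0.100: state=(3.676, 4.618, 3.869)
t=0.200: state=(5.439, 7.866, 5.432)
t=0.300: state=(8.143, 10.791, 9.880)
t=0.400: state=(9.739, 9.783, 16.119)
t=0.500: state=(8.042, 5.027, 18.147)
t=0.600: state=(4.915, 2.147, 15.657)
t=0.700: state=(2.898, 1.620, 12.464)
t=0.800: state=(2.190, 1.959, 9.834)
t=0.900: state=(2.297, 2.702, 7.909)
t=1.000: state=(2.975, 3.932, 6.760)
t=1.100: state=(4.236, 5.811, 6.669)
t=1.200: state=(6.086, 8.137, 8.263)
t=1.300: state=(8.001, 9.513, 11.923)
t=1.400: state=(8.556, 7.991, 15.686)
t=1.500: state=(7.052, 4.921, 16.335)
t=1.600: state=(4.962, 3.157, 14.419)
t=1.700: state=(3.656, 2.856, 12.015)
t=1.800: state=(3.293, 3.321, 10.025)
t=1.900: state=(3.642, 4.290, 8.746)
t=1.985: state=(4.388, 5.483, 8.404)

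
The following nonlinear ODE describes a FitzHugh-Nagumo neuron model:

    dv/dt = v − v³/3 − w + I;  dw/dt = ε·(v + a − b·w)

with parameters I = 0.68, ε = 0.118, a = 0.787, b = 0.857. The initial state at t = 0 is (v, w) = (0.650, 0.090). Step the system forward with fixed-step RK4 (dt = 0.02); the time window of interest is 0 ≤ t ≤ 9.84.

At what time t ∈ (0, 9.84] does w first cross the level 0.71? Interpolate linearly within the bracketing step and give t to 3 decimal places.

t = 2.609

t=0.000: state=(0.650, 0.090)
step 1 (dt=0.02): k1=(1.148, 0.160), k2=(1.153, 0.162), k3=(1.153, 0.162), k4=(1.158, 0.163); state += dt/6·(k1+2k2+2k3+k4)
t=0.020: state=(0.673, 0.093)
t=0.040: state=(0.696, 0.097)
t=0.060: state=(0.720, 0.100)
continuing one RK4 step at a time; state shown every 25 steps (Δt=0.5):
t=0.500: state=(1.240, 0.185)
t=1.000: state=(1.653, 0.306)
t=1.500: state=(1.796, 0.437)
t=2.000: state=(1.806, 0.564)
t=2.500: state=(1.772, 0.685)
t=2.600: state=(1.763, 0.708)
next step: t=2.620: state=(1.761, 0.713) — w has crossed 0.71
linear interpolation between t=2.600 (0.70799) and t=2.620 (0.71257) → t≈2.609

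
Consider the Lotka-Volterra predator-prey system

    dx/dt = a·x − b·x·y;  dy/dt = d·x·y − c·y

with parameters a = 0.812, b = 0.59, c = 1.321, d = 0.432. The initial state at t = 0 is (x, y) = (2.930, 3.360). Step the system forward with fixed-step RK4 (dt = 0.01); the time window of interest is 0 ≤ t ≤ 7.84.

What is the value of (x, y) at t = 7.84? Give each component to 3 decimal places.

t=0.000: state=(2.930, 3.360)
step 1 (dt=0.01): k1=(-3.429, -0.186), k2=(-3.408, -0.210), k3=(-3.408, -0.210), k4=(-3.386, -0.235); state += dt/6·(k1+2k2+2k3+k4)
t=0.010: state=(2.896, 3.358)
t=0.020: state=(2.862, 3.355)
t=0.030: state=(2.829, 3.352)
continuing one RK4 step at a time; state shown every 50 steps (Δt=0.5):
t=0.500: state=(1.736, 2.822)
t=1.000: state=(1.281, 2.002)
t=1.500: state=(1.180, 1.343)
t=2.000: state=(1.278, 0.902)
t=2.500: state=(1.536, 0.630)
t=3.000: state=(1.963, 0.473)
t=3.500: state=(2.596, 0.398)
t=4.000: state=(3.472, 0.394)
t=4.500: state=(4.591, 0.485)
t=5.000: state=(5.768, 0.769)
t=5.500: state=(6.292, 1.494)
t=6.000: state=(5.088, 2.730)
t=6.500: state=(3.012, 3.363)
t=7.000: state=(1.772, 2.860)
t=7.500: state=(1.292, 2.038)
t=7.840: state=(1.189, 1.558)

(x, y) = (1.189, 1.558)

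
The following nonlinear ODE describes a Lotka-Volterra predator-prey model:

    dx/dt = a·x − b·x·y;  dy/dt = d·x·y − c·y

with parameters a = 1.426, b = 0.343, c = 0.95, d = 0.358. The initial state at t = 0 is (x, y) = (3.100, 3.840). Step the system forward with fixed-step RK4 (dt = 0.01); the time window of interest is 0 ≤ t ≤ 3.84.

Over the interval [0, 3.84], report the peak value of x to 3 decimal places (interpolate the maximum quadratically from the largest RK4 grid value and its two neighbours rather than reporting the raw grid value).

t=0.000: state=(3.100, 3.840)
step 1 (dt=0.01): k1=(0.338, 0.614), k2=(0.334, 0.616), k3=(0.334, 0.616), k4=(0.331, 0.619); state += dt/6·(k1+2k2+2k3+k4)
t=0.010: state=(3.103, 3.846)
t=0.020: state=(3.107, 3.852)
t=0.030: state=(3.110, 3.859)
continuing one RK4 step at a time; state shown every 20 steps (Δt=0.2):
t=0.200: state=(3.154, 3.973)
t=0.400: state=(3.178, 4.122)
t=0.600: state=(3.169, 4.280)
t=0.800: state=(3.126, 4.434)
t=1.000: state=(3.052, 4.575)
t=1.200: state=(2.953, 4.692)
t=1.400: state=(2.838, 4.774)
t=1.600: state=(2.716, 4.816)
t=1.800: state=(2.595, 4.817)
t=2.000: state=(2.483, 4.777)
t=2.200: state=(2.386, 4.703)
t=2.400: state=(2.306, 4.599)
t=2.600: state=(2.246, 4.476)
t=2.800: state=(2.208, 4.341)
t=3.000: state=(2.191, 4.201)
t=3.200: state=(2.194, 4.065)
t=3.400: state=(2.218, 3.936)
t=3.600: state=(2.261, 3.821)
t=3.800: state=(2.322, 3.723)
t=3.840: state=(2.336, 3.705)
largest grid value and its neighbours: x(0.440)=3.17908, x(0.450)=3.17908, x(0.460)=3.17900
parabola through these three points peaks at t≈0.445 with x≈3.17909

max x = 3.179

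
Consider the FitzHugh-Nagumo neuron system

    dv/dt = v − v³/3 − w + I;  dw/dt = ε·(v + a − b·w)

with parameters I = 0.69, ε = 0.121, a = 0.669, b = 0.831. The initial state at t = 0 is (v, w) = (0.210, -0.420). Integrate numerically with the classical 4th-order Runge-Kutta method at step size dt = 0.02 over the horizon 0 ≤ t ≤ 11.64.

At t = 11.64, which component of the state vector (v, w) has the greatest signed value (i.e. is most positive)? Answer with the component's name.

largest component: w

t=0.000: state=(0.210, -0.420)
step 1 (dt=0.02): k1=(1.317, 0.149), k2=(1.328, 0.150), k3=(1.328, 0.150), k4=(1.339, 0.152); state += dt/6·(k1+2k2+2k3+k4)
t=0.020: state=(0.237, -0.417)
t=0.040: state=(0.264, -0.414)
t=0.060: state=(0.291, -0.411)
continuing one RK4 step at a time; state shown every 25 steps (Δt=0.5):
t=0.500: state=(0.986, -0.325)
t=1.000: state=(1.689, -0.189)
t=1.500: state=(1.951, -0.031)
t=2.000: state=(1.977, 0.127)
t=2.500: state=(1.943, 0.276)
t=3.000: state=(1.896, 0.415)
t=3.500: state=(1.845, 0.544)
t=4.000: state=(1.793, 0.664)
t=4.500: state=(1.741, 0.776)
t=5.000: state=(1.689, 0.878)
t=5.500: state=(1.636, 0.973)
t=6.000: state=(1.583, 1.059)
t=6.500: state=(1.528, 1.139)
t=7.000: state=(1.472, 1.211)
t=7.500: state=(1.415, 1.276)
t=8.000: state=(1.356, 1.335)
t=8.500: state=(1.295, 1.387)
t=9.000: state=(1.230, 1.433)
t=9.500: state=(1.161, 1.473)
t=10.000: state=(1.086, 1.506)
t=10.500: state=(1.003, 1.534)
t=11.000: state=(0.908, 1.554)
t=11.500: state=(0.794, 1.568)
t=11.640: state=(0.758, 1.570)
compare at T: v=0.758, w=1.570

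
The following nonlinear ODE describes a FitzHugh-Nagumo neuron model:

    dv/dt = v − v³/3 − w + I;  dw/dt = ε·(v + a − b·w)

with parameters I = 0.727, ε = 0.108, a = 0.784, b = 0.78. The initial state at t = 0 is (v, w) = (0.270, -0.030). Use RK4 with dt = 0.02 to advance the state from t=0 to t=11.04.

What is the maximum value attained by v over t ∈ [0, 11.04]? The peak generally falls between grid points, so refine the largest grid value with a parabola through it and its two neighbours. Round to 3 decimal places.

max v = 1.870

t=0.000: state=(0.270, -0.030)
step 1 (dt=0.02): k1=(1.020, 0.116), k2=(1.029, 0.117), k3=(1.029, 0.117), k4=(1.037, 0.118); state += dt/6·(k1+2k2+2k3+k4)
t=0.020: state=(0.291, -0.028)
t=0.040: state=(0.311, -0.025)
t=0.060: state=(0.333, -0.023)
continuing one RK4 step at a time; state shown every 25 steps (Δt=0.5):
t=0.500: state=(0.873, 0.042)
t=1.000: state=(1.485, 0.145)
t=1.500: state=(1.798, 0.269)
t=2.000: state=(1.869, 0.397)
t=2.500: state=(1.854, 0.521)
t=3.000: state=(1.815, 0.638)
t=3.500: state=(1.768, 0.748)
t=4.000: state=(1.720, 0.851)
t=4.500: state=(1.670, 0.947)
t=5.000: state=(1.618, 1.036)
t=5.500: state=(1.566, 1.119)
t=6.000: state=(1.512, 1.195)
t=6.500: state=(1.457, 1.266)
t=7.000: state=(1.399, 1.331)
t=7.500: state=(1.339, 1.390)
t=8.000: state=(1.275, 1.443)
t=8.500: state=(1.206, 1.491)
t=9.000: state=(1.132, 1.532)
t=9.500: state=(1.049, 1.568)
t=10.000: state=(0.953, 1.598)
t=10.500: state=(0.839, 1.621)
t=11.000: state=(0.697, 1.636)
t=11.040: state=(0.683, 1.637)
largest grid value and its neighbours: v(2.060)=1.87007, v(2.080)=1.87012, v(2.100)=1.87006
parabola through these three points peaks at t≈2.079 with v≈1.87012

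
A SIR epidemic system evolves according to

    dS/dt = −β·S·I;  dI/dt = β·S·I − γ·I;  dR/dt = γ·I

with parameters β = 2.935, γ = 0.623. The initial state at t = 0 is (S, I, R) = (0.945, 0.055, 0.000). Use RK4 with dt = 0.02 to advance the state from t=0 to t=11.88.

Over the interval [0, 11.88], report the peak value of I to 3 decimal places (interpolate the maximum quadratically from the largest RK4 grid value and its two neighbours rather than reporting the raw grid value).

max I = 0.471

t=0.000: state=(0.945, 0.055, 0.000)
step 1 (dt=0.02): k1=(-0.153, 0.118, 0.034), k2=(-0.156, 0.121, 0.035), k3=(-0.156, 0.121, 0.035), k4=(-0.159, 0.123, 0.036); state += dt/6·(k1+2k2+2k3+k4)
t=0.020: state=(0.942, 0.057, 0.001)
t=0.040: state=(0.939, 0.060, 0.001)
t=0.060: state=(0.935, 0.063, 0.002)
continuing one RK4 step at a time; state shown every 25 steps (Δt=0.5):
t=0.500: state=(0.821, 0.149, 0.030)
t=1.000: state=(0.589, 0.311, 0.100)
t=1.500: state=(0.334, 0.445, 0.221)
t=2.000: state=(0.169, 0.466, 0.365)
t=2.500: state=(0.089, 0.409, 0.503)
t=3.000: state=(0.051, 0.331, 0.618)
t=3.500: state=(0.033, 0.257, 0.709)
t=4.000: state=(0.024, 0.196, 0.780)
t=4.500: state=(0.019, 0.148, 0.833)
t=5.000: state=(0.015, 0.111, 0.873)
t=5.500: state=(0.013, 0.083, 0.903)
t=6.000: state=(0.012, 0.062, 0.926)
t=6.500: state=(0.011, 0.046, 0.943)
t=7.000: state=(0.011, 0.034, 0.955)
t=7.500: state=(0.010, 0.026, 0.964)
t=8.000: state=(0.010, 0.019, 0.971)
t=8.500: state=(0.010, 0.014, 0.976)
t=9.000: state=(0.009, 0.010, 0.980)
t=9.500: state=(0.009, 0.008, 0.983)
t=10.000: state=(0.009, 0.006, 0.985)
t=10.500: state=(0.009, 0.004, 0.987)
t=11.000: state=(0.009, 0.003, 0.988)
t=11.500: state=(0.009, 0.002, 0.989)
t=11.880: state=(0.009, 0.002, 0.989)
largest grid value and its neighbours: I(1.820)=0.47070, I(1.840)=0.47074, I(1.860)=0.47062
parabola through these three points peaks at t≈1.835 with I≈0.47075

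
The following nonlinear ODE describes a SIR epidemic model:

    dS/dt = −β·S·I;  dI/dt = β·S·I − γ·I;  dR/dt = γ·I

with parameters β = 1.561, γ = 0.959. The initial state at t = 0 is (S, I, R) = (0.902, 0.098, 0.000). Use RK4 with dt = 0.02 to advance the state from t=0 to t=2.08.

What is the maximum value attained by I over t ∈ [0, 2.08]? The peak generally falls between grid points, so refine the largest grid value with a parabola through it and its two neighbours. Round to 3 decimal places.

max I = 0.150

t=0.000: state=(0.902, 0.098, 0.000)
step 1 (dt=0.02): k1=(-0.138, 0.044, 0.094), k2=(-0.138, 0.044, 0.094), k3=(-0.138, 0.044, 0.094), k4=(-0.139, 0.044, 0.095); state += dt/6·(k1+2k2+2k3+k4)
t=0.020: state=(0.899, 0.099, 0.002)
t=0.040: state=(0.896, 0.100, 0.004)
t=0.060: state=(0.894, 0.101, 0.006)
continuing one RK4 step at a time; state shown every 5 steps (Δt=0.1):
t=0.100: state=(0.888, 0.102, 0.010)
t=0.200: state=(0.874, 0.107, 0.020)
t=0.300: state=(0.859, 0.111, 0.030)
t=0.400: state=(0.844, 0.115, 0.041)
t=0.500: state=(0.829, 0.119, 0.052)
t=0.600: state=(0.813, 0.123, 0.064)
t=0.700: state=(0.797, 0.127, 0.076)
t=0.800: state=(0.781, 0.130, 0.088)
t=0.900: state=(0.766, 0.134, 0.101)
t=1.000: state=(0.750, 0.137, 0.114)
t=1.100: state=(0.734, 0.139, 0.127)
t=1.200: state=(0.718, 0.142, 0.141)
t=1.300: state=(0.702, 0.144, 0.154)
t=1.400: state=(0.686, 0.146, 0.168)
t=1.500: state=(0.671, 0.147, 0.182)
t=1.600: state=(0.655, 0.148, 0.196)
t=1.700: state=(0.640, 0.149, 0.211)
t=1.800: state=(0.625, 0.150, 0.225)
t=1.900: state=(0.611, 0.150, 0.239)
t=2.000: state=(0.597, 0.149, 0.254)
t=2.080: state=(0.586, 0.149, 0.265)
largest grid value and its neighbours: I(1.860)=0.14970, I(1.880)=0.14971, I(1.900)=0.14970
parabola through these three points peaks at t≈1.877 with I≈0.14971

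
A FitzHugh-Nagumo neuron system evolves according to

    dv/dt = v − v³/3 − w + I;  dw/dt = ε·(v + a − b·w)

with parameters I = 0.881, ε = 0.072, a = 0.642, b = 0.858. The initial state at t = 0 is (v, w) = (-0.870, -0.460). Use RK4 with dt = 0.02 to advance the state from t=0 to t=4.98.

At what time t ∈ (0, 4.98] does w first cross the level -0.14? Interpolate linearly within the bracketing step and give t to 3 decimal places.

t=0.000: state=(-0.870, -0.460)
step 1 (dt=0.02): k1=(0.691, 0.012), k2=(0.692, 0.012), k3=(0.692, 0.012), k4=(0.694, 0.013); state += dt/6·(k1+2k2+2k3+k4)
t=0.020: state=(-0.856, -0.460)
t=0.040: state=(-0.842, -0.459)
t=0.060: state=(-0.828, -0.459)
continuing one RK4 step at a time; state shown every 10 steps (Δt=0.2):
t=0.200: state=(-0.728, -0.457)
t=0.400: state=(-0.572, -0.451)
t=0.600: state=(-0.396, -0.443)
t=0.800: state=(-0.189, -0.433)
t=1.000: state=(0.059, -0.419)
t=1.200: state=(0.357, -0.402)
t=1.400: state=(0.706, -0.381)
t=1.600: state=(1.085, -0.354)
t=1.800: state=(1.444, -0.322)
t=2.000: state=(1.727, -0.286)
t=2.200: state=(1.914, -0.247)
t=2.400: state=(2.019, -0.207)
t=2.600: state=(2.069, -0.166)
t=2.720: state=(2.084, -0.141)
next step: t=2.740: state=(2.086, -0.137) — w has crossed -0.14
linear interpolation between t=2.720 (-0.14121) and t=2.740 (-0.13711) → t≈2.726

t = 2.726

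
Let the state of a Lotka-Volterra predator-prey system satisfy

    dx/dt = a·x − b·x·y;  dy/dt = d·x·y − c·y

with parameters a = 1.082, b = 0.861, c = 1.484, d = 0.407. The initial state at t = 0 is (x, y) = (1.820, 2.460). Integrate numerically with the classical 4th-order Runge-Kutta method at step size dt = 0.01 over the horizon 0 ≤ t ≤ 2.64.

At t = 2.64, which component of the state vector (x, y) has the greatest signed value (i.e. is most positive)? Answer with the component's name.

largest component: x

t=0.000: state=(1.820, 2.460)
step 1 (dt=0.01): k1=(-1.886, -1.828), k2=(-1.862, -1.831), k3=(-1.862, -1.831), k4=(-1.838, -1.833); state += dt/6·(k1+2k2+2k3+k4)
t=0.010: state=(1.801, 2.442)
t=0.020: state=(1.783, 2.423)
t=0.030: state=(1.766, 2.405)
continuing one RK4 step at a time; state shown every 10 steps (Δt=0.1):
t=0.100: state=(1.654, 2.276)
t=0.200: state=(1.527, 2.093)
t=0.300: state=(1.432, 1.916)
t=0.400: state=(1.363, 1.748)
t=0.500: state=(1.315, 1.591)
t=0.600: state=(1.286, 1.446)
t=0.700: state=(1.273, 1.314)
t=0.800: state=(1.273, 1.193)
t=0.900: state=(1.286, 1.083)
t=1.000: state=(1.311, 0.984)
t=1.100: state=(1.348, 0.896)
t=1.200: state=(1.395, 0.816)
t=1.300: state=(1.453, 0.746)
t=1.400: state=(1.523, 0.683)
t=1.500: state=(1.604, 0.628)
t=1.600: state=(1.697, 0.579)
t=1.700: state=(1.802, 0.536)
t=1.800: state=(1.921, 0.498)
t=1.900: state=(2.053, 0.465)
t=2.000: state=(2.201, 0.438)
t=2.100: state=(2.364, 0.414)
t=2.200: state=(2.544, 0.394)
t=2.300: state=(2.742, 0.378)
t=2.400: state=(2.960, 0.366)
t=2.500: state=(3.197, 0.358)
t=2.600: state=(3.454, 0.353)
t=2.640: state=(3.564, 0.353)
compare at T: x=3.564, y=0.353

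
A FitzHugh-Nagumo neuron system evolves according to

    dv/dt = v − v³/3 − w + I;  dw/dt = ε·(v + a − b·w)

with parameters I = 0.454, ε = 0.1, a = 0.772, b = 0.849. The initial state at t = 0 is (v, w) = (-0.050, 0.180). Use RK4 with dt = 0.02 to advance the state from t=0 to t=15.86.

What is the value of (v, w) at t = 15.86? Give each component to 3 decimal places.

(v, w) = (-1.841, 0.625)

t=0.000: state=(-0.050, 0.180)
step 1 (dt=0.02): k1=(0.224, 0.057), k2=(0.226, 0.057), k3=(0.226, 0.057), k4=(0.227, 0.057); state += dt/6·(k1+2k2+2k3+k4)
t=0.020: state=(-0.045, 0.181)
t=0.040: state=(-0.041, 0.182)
t=0.060: state=(-0.036, 0.183)
continuing one RK4 step at a time; state shown every 50 steps (Δt=1):
t=1.000: state=(0.288, 0.249)
t=2.000: state=(0.942, 0.360)
t=3.000: state=(1.510, 0.526)
t=4.000: state=(1.605, 0.709)
t=5.000: state=(1.535, 0.877)
t=6.000: state=(1.431, 1.022)
t=7.000: state=(1.310, 1.144)
t=8.000: state=(1.170, 1.244)
t=9.000: state=(0.996, 1.321)
t=10.000: state=(0.750, 1.371)
t=11.000: state=(0.313, 1.387)
t=12.000: state=(-0.715, 1.335)
t=13.000: state=(-1.858, 1.167)
t=14.000: state=(-1.959, 0.959)
t=15.000: state=(-1.899, 0.770)
t=15.860: state=(-1.841, 0.625)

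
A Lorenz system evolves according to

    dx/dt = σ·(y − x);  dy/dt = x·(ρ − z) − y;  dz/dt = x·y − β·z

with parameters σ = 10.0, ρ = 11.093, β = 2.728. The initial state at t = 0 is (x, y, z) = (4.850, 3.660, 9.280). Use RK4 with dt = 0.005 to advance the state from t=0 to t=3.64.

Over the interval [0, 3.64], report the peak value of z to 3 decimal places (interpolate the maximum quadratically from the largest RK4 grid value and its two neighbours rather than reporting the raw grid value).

t=0.000: state=(4.850, 3.660, 9.280)
step 1 (dt=0.005): k1=(-11.900, 5.133, -7.565), k2=(-11.474, 5.157, -7.560), k3=(-11.484, 5.159, -7.556), k4=(-11.068, 5.184, -7.548); state += dt/6·(k1+2k2+2k3+k4)
t=0.005: state=(4.793, 3.686, 9.242)
t=0.010: state=(4.739, 3.712, 9.205)
t=0.015: state=(4.690, 3.738, 9.167)
continuing one RK4 step at a time; state shown every 40 steps (Δt=0.2):
t=0.200: state=(4.516, 4.946, 8.314)
t=0.400: state=(5.692, 6.259, 9.373)
t=0.600: state=(6.093, 5.850, 11.226)
t=0.800: state=(5.125, 4.599, 10.944)
t=1.000: state=(4.530, 4.500, 9.570)
t=1.200: state=(4.924, 5.290, 9.080)
t=1.400: state=(5.650, 5.907, 9.957)
t=1.600: state=(5.674, 5.449, 10.850)
t=1.800: state=(5.073, 4.799, 10.460)
t=2.000: state=(4.831, 4.876, 9.661)
t=2.200: state=(5.163, 5.401, 9.558)
t=2.400: state=(5.543, 5.630, 10.181)
t=2.600: state=(5.436, 5.268, 10.555)
t=2.800: state=(5.085, 4.955, 10.206)
t=3.000: state=(5.022, 5.089, 9.777)
t=3.200: state=(5.264, 5.403, 9.841)
t=3.400: state=(5.437, 5.447, 10.232)
t=3.600: state=(5.313, 5.203, 10.351)
t=3.640: state=(5.268, 5.156, 10.319)
largest grid value and its neighbours: z(0.665)=11.40355, z(0.670)=11.40493, z(0.675)=11.40461
parabola through these three points peaks at t≈0.672 with z≈11.40501

max z = 11.405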